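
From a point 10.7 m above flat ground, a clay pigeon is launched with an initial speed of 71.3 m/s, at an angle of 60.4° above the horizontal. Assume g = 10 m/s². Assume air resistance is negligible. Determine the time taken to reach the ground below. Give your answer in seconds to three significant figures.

12.6 s

Horizontal component vₓ = 71.30 cos 60.4° = 35.22 m/s; vertical v_y0 = 71.30 sin 60.4° = 61.99 m/s.
Vertical motion (up positive, ground at y = 0): 5.000 t² − (61.99) t − 10.7 = 0, so t = (61.99 + √(61.99² + 2·10.0·10.7)) / 10.0 = (61.99 + 63.70) / 10.0 = 12.57 s.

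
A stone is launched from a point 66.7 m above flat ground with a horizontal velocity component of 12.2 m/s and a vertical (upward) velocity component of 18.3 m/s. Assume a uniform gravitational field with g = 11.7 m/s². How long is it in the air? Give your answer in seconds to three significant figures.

5.29 s

The projectile lands when y = 66.7 + (18.30) t − ½·11.7·t² = 0. Positive root: t = (18.30 + √(18.30² + 2·11.7·66.7)) / 11.7 = (18.30 + 43.54) / 11.7 = 5.285 s.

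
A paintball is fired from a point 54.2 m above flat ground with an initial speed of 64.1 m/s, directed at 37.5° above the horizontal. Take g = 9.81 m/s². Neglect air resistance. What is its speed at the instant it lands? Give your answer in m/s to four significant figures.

Components: vₓ = 64.10 cos 37.5° = 50.85 m/s, v_y0 = 64.10 sin 37.5° = 39.02 m/s.
With up positive and y = 0 at the ground: y(t) = 54.2 + (39.02) t − 4.905 t². Setting y = 0 and taking the positive root: t = [39.02 + √(39.02² + 2·9.81·54.2)] / 9.81 = (39.02 + 50.85) / 9.81 = 9.162 s.
Vertical velocity at impact: v_y = v_y0 − g t = 39.02 − 9.81 × 9.162 = −50.85 m/s.
Speed: |v| = √(vₓ² + v_y²) = √(50.85² + 50.85²) = 71.92 m/s.

71.92 m/s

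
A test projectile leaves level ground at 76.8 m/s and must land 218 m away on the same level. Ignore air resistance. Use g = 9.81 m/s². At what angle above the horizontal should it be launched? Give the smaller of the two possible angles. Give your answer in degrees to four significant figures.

Level-ground range R = v₀² sin(2θ)/g ⇒ sin(2θ) = gR/v₀² = 9.81 × 218 / 76.8² = 0.3626.
2θ = 21.26° or 180° − 21.26° = 158.7°, so θ = 10.63° or 79.37°.
The smaller angle is 10.63°.

10.63°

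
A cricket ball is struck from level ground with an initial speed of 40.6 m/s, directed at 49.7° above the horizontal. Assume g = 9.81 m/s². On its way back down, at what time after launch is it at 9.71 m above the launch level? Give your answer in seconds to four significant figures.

vₓ = 40.60 cos 49.7° = 26.26 m/s; v_y0 = 40.60 sin 49.7° = 30.96 m/s.
Set y = v_y0 t − ½ g t² = 9.71: 4.905 t² − 30.96 t + 9.71 = 0.
Quadratic formula: t = (30.96 ± √768.28) / 9.81 = (30.96 ± 27.72) / 9.81 → t = 0.3309 s or 5.982 s.
The descending-branch root is 5.982 s.

5.982 s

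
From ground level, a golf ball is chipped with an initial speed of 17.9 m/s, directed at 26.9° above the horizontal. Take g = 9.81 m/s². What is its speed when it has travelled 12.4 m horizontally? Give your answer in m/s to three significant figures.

16.0 m/s

Components: vₓ = 17.90 cos 26.9° = 15.96 m/s, v_y0 = 17.90 sin 26.9° = 8.099 m/s.
Time to reach x = 12.4 m: t = x/vₓ = 12.4/15.96 = 0.7768 s.
Vertical velocity there: v_y = v_y0 − g t = 8.099 − 9.81 × 0.7768 = 0.4783 m/s.
Speed: √(vₓ² + v_y²) = √(15.96² + 0.4783²) = 15.97 m/s.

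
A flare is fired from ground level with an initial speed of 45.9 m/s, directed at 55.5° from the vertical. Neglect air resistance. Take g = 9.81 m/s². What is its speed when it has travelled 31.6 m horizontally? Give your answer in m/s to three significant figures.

41.8 m/s

Horizontal component vₓ = 45.90 sin 55.5° = 37.83 m/s; vertical v_y0 = 45.90 cos 55.5° = 26.00 m/s.
Time to reach x = 31.6 m: t = x/vₓ = 31.6/37.83 = 0.8354 s.
Vertical velocity there: v_y = v_y0 − g t = 26.00 − 9.81 × 0.8354 = 17.80 m/s.
Speed: √(vₓ² + v_y²) = √(37.83² + 17.80²) = 41.81 m/s.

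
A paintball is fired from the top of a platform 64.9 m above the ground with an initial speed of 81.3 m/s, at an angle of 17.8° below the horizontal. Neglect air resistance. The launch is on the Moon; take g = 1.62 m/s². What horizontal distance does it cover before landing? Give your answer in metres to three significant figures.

187 m

Horizontal component vₓ = 81.30 cos 17.8° = 77.41 m/s; vertical v_y0 = −24.85 m/s (downward).
With up positive and y = 0 at the ground: y(t) = 64.9 + (−24.85) t − 0.8100 t². Setting y = 0 and taking the positive root: t = [−24.85 + √(24.85² + 2·1.62·64.9)] / 1.62 = (−24.85 + 28.77) / 1.62 = 2.420 s.
Horizontal distance: R = vₓ t = 77.41 × 2.420 = 187.4 m.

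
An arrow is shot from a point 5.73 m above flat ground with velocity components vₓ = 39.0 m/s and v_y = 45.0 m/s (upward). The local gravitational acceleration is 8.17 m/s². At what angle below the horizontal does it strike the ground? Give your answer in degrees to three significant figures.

With up positive and y = 0 at the ground: y(t) = 5.73 + (45.00) t − 4.085 t². Setting y = 0 and taking the positive root: t = [45.00 + √(45.00² + 2·8.17·5.73)] / 8.17 = (45.00 + 46.03) / 8.17 = 11.14 s.
At impact: v_y = v_y0 − g t = −46.03 m/s; vₓ = 39.00 m/s.
Angle below horizontal: arctan(|v_y|/vₓ) = arctan(46.03/39.00) = 49.73°.

49.7°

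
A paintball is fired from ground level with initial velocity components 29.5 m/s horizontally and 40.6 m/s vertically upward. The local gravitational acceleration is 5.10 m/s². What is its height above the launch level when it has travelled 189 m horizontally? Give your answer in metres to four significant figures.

155.4 m

At x = 189 m, t = x/vₓ = 189/29.50 = 6.407 s.
Height: y = v_y0 t − ½ g t² = 40.60 × 6.407 − 2.550 × 6.407² = 260.1 − 104.7 = 155.4 m.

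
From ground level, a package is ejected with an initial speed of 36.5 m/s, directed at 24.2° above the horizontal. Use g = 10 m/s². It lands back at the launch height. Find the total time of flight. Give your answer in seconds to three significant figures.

2.99 s

Horizontal component vₓ = 36.50 cos 24.2° = 33.29 m/s; vertical v_y0 = 36.50 sin 24.2° = 14.96 m/s.
Time of flight on level ground: T = 2 v_y0 / g = 2 × 14.96 / 10.0 = 2.992 s.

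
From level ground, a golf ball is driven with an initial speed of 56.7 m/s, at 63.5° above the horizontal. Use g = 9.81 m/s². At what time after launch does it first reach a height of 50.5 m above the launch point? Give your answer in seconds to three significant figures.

Resolve: vₓ = 56.70 cos 63.5° = 25.30 m/s and v_y0 = 56.70 sin 63.5° = 50.74 m/s.
Height y(t) = 50.74 t − 4.905 t² = 50.5 gives 4.905 t² − 50.74 t + 50.5 = 0.
t = [50.74 ± √(50.74² − 2·9.81·50.5)] / 9.81 = (50.74 ± 39.80) / 9.81, so t = 1.115 s or t = 9.230 s.
The first (ascending) time is 1.115 s.

1.12 s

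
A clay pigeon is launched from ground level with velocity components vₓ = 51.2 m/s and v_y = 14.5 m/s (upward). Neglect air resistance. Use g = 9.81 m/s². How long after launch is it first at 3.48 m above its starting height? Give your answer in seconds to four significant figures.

0.2635 s

Require v_y0 t − ½ g t² = 3.48, i.e. 4.905 t² − 14.50 t + 3.48 = 0.
Quadratic formula: t = (14.50 ± √141.97) / 9.81 = (14.50 ± 11.92) / 9.81 → t = 0.2635 s or 2.693 s.
The first (ascending) time is 0.2635 s.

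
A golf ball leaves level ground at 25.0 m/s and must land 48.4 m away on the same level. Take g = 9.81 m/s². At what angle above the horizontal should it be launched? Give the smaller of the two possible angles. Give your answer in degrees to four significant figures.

From R = (v₀²/g) sin 2θ: sin 2θ = 9.81 × 48.4 / 625.00 = 0.7597.
2θ = 49.44° or 180° − 49.44° = 130.6°, so θ = 24.72° or 65.28°.
The smaller angle is 24.72°.

24.72°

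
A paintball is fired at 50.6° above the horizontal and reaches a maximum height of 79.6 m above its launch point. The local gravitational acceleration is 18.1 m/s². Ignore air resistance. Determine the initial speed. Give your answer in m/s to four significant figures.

At the peak v_y = 0, so v_y0 = √(2gH) = √(2 × 18.1 × 79.6) = 53.68 m/s.
v_y0 = v₀ sin θ ⇒ v₀ = 53.68 / sin 50.6° = 69.47 m/s.

69.47 m/s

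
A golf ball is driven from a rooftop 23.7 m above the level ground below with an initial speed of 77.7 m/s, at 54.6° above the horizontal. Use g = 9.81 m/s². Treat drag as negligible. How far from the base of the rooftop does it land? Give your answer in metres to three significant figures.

vₓ = 77.70 cos 54.6° = 45.01 m/s; v_y0 = 77.70 sin 54.6° = 63.34 m/s.
Vertical motion (up positive, ground at y = 0): 4.905 t² − (63.34) t − 23.7 = 0, so t = (63.34 + √(63.34² + 2·9.81·23.7)) / 9.81 = (63.34 + 66.91) / 9.81 = 13.28 s.
Horizontal distance: R = vₓ t = 45.01 × 13.28 = 597.6 m.

598 m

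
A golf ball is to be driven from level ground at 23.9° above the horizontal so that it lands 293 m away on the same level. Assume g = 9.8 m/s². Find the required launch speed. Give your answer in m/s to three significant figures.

Level-ground range: R = v₀² sin(2θ)/g, so v₀ = √(gR / sin 2θ).
v₀ = √(9.80 × 293 / sin 47.80°) = √(2871 / 0.7408) = √3876.1 = 62.26 m/s.

62.3 m/s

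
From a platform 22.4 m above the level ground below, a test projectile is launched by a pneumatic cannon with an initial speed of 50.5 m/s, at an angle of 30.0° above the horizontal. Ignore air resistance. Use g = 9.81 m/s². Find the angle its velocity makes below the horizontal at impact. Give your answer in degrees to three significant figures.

vₓ = 50.50 cos 30.0° = 43.73 m/s; v_y0 = 50.50 sin 30.0° = 25.25 m/s.
The projectile lands when y = 22.4 + (25.25) t − ½·9.81·t² = 0. Positive root: t = (25.25 + √(25.25² + 2·9.81·22.4)) / 9.81 = (25.25 + 32.82) / 9.81 = 5.919 s.
At impact: v_y = v_y0 − g t = −32.82 m/s; vₓ = 43.73 m/s.
Angle below horizontal: arctan(|v_y|/vₓ) = arctan(32.82/43.73) = 36.88°.

36.9°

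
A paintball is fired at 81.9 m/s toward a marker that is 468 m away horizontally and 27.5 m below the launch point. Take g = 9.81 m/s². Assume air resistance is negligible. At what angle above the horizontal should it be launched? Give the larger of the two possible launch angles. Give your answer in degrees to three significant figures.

Trajectory: y = x tanθ − g x² (1 + tan²θ)/(2v₀²). With x = 468, y = −27.5, v₀ = 81.9, g = 9.81:
160.2 tan²θ − 468 tanθ + (132.7) = 0.
tanθ = [468 ± √(468² − 4 × 160.2 × (132.7))] / (2 × 160.2) = (468 ± 366.1) / 320.3, giving tanθ = 0.3181 or 2.604.
θ = 17.65° or 68.99°; the larger is 68.99°.

69.0°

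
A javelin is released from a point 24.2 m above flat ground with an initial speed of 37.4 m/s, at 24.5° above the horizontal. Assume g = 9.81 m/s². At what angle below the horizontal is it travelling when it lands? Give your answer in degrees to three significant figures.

vₓ = 37.40 cos 24.5° = 34.03 m/s; v_y0 = 37.40 sin 24.5° = 15.51 m/s.
With up positive and y = 0 at the ground: y(t) = 24.2 + (15.51) t − 4.905 t². Setting y = 0 and taking the positive root: t = [15.51 + √(15.51² + 2·9.81·24.2)] / 9.81 = (15.51 + 26.75) / 9.81 = 4.307 s.
At impact: v_y = v_y0 − g t = −26.75 m/s; vₓ = 34.03 m/s.
Angle below horizontal: arctan(|v_y|/vₓ) = arctan(26.75/34.03) = 38.16°.

38.2°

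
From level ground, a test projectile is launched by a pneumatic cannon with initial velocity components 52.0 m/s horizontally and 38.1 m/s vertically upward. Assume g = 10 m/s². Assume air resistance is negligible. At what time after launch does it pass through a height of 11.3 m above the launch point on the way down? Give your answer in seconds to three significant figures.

Set y = v_y0 t − ½ g t² = 11.3: 5.000 t² − 38.10 t + 11.3 = 0.
t = [38.10 ± √(38.10² − 2·10.0·11.3)] / 10.0 = (38.10 ± 35.01) / 10.0, so t = 0.3091 s or t = 7.311 s.
The descending-branch root is 7.311 s.

7.31 s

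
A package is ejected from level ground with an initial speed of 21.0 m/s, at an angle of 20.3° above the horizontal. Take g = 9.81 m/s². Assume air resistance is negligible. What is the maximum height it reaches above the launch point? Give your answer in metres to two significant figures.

Horizontal component vₓ = 21.00 cos 20.3° = 19.70 m/s; vertical v_y0 = 21.00 sin 20.3° = 7.286 m/s.
Maximum height: H = v_y0² / (2g) = 7.286² / (2 × 9.81) = 2.705 m.

2.7 m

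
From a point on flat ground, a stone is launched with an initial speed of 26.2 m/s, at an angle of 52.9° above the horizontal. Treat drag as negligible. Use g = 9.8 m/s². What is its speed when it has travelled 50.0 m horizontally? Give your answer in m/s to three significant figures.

vₓ = 26.20 cos 52.9° = 15.80 m/s; v_y0 = 26.20 sin 52.9° = 20.90 m/s.
x = vₓ t ⇒ t = 50.0/15.80 = 3.164 s.
Vertical velocity there: v_y = v_y0 − g t = 20.90 − 9.80 × 3.164 = −10.11 m/s.
Speed: √(vₓ² + v_y²) = √(15.80² + 10.11²) = 18.76 m/s.

18.8 m/s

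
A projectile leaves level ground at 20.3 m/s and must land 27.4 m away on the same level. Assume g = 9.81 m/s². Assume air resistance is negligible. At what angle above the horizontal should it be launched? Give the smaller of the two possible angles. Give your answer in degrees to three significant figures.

From R = (v₀²/g) sin 2θ: sin 2θ = 9.81 × 27.4 / 412.09 = 0.6523.
2θ = 40.71° or 180° − 40.71° = 139.3°, so θ = 20.36° or 69.64°.
The smaller angle is 20.36°.

20.4°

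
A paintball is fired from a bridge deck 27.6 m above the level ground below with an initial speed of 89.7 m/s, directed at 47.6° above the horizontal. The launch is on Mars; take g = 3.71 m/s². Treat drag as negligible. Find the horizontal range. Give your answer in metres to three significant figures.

2180 m

Horizontal component vₓ = 89.70 cos 47.6° = 60.48 m/s; vertical v_y0 = 89.70 sin 47.6° = 66.24 m/s.
The projectile lands when y = 27.6 + (66.24) t − ½·3.71·t² = 0. Positive root: t = (66.24 + √(66.24² + 2·3.71·27.6)) / 3.71 = (66.24 + 67.77) / 3.71 = 36.12 s.
Horizontal distance: R = vₓ t = 60.48 × 36.12 = 2185 m.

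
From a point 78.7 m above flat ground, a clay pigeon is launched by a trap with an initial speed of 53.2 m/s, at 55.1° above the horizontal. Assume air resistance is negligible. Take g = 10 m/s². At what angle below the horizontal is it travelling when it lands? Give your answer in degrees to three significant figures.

Horizontal component vₓ = 53.20 cos 55.1° = 30.44 m/s; vertical v_y0 = 53.20 sin 55.1° = 43.63 m/s.
With up positive and y = 0 at the ground: y(t) = 78.7 + (43.63) t − 5.000 t². Setting y = 0 and taking the positive root: t = [43.63 + √(43.63² + 2·10.0·78.7)] / 10.0 = (43.63 + 58.97) / 10.0 = 10.26 s.
At impact: v_y = v_y0 − g t = −58.97 m/s; vₓ = 30.44 m/s.
Angle below horizontal: arctan(|v_y|/vₓ) = arctan(58.97/30.44) = 62.70°.

62.7°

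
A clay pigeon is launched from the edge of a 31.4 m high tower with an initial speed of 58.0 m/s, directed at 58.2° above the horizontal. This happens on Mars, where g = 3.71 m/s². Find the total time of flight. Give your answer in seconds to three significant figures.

Horizontal component vₓ = 58.00 cos 58.2° = 30.56 m/s; vertical v_y0 = 58.00 sin 58.2° = 49.29 m/s.
With up positive and y = 0 at the ground: y(t) = 31.4 + (49.29) t − 1.855 t². Setting y = 0 and taking the positive root: t = [49.29 + √(49.29² + 2·3.71·31.4)] / 3.71 = (49.29 + 51.60) / 3.71 = 27.20 s.

27.2 s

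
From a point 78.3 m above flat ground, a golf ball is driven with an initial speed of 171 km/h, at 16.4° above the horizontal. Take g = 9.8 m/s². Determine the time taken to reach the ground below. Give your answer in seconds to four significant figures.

5.594 s

Convert: 171 km/h = 171/3.6 = 47.50 m/s.
Resolve: vₓ = 47.50 cos 16.4° = 45.57 m/s and v_y0 = 47.50 sin 16.4° = 13.41 m/s.
With up positive and y = 0 at the ground: y(t) = 78.3 + (13.41) t − 4.900 t². Setting y = 0 and taking the positive root: t = [13.41 + √(13.41² + 2·9.80·78.3)] / 9.80 = (13.41 + 41.41) / 9.80 = 5.594 s.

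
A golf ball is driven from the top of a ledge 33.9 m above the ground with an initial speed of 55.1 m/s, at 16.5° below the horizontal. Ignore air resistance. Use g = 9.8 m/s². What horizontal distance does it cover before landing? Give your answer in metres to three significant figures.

Resolve: vₓ = 55.10 cos 16.5° = 52.83 m/s and v_y0 = −15.65 m/s (downward).
The projectile lands when y = 33.9 + (−15.65) t − ½·9.80·t² = 0. Positive root: t = (−15.65 + √(15.65² + 2·9.80·33.9)) / 9.80 = (−15.65 + 30.16) / 9.80 = 1.480 s.
Horizontal distance: R = vₓ t = 52.83 × 1.480 = 78.20 m.

78.2 m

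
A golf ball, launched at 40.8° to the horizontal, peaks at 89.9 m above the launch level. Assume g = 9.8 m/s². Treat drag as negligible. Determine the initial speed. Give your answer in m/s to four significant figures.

64.24 m/s

At the peak v_y = 0, so v_y0 = √(2gH) = √(2 × 9.80 × 89.9) = 41.98 m/s.
v_y0 = v₀ sin θ ⇒ v₀ = 41.98 / sin 40.8° = 64.24 m/s.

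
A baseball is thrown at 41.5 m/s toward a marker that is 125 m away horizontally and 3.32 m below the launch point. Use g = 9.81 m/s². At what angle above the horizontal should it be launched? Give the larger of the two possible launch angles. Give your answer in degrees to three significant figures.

Trajectory: y = x tanθ − g x² (1 + tan²θ)/(2v₀²). With x = 125, y = −3.32, v₀ = 41.5, g = 9.81:
44.50 tan²θ − 125 tanθ + (41.18) = 0.
tanθ = [125 ± √(125² − 4 × 44.50 × (41.18))] / (2 × 44.50) = (125 ± 91.08) / 89.00, giving tanθ = 0.3812 or 2.428.
θ = 20.87° or 67.61°; the larger is 67.61°.

67.6°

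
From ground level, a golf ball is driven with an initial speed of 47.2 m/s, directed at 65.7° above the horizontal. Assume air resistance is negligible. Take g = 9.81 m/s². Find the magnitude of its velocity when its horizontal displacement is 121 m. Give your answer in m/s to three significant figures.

Horizontal component vₓ = 47.20 cos 65.7° = 19.42 m/s; vertical v_y0 = 47.20 sin 65.7° = 43.02 m/s.
At x = 121 m, t = x/vₓ = 121/19.42 = 6.230 s.
Vertical velocity there: v_y = v_y0 − g t = 43.02 − 9.81 × 6.230 = −18.09 m/s.
Speed: √(vₓ² + v_y²) = √(19.42² + 18.09²) = 26.55 m/s.

26.5 m/s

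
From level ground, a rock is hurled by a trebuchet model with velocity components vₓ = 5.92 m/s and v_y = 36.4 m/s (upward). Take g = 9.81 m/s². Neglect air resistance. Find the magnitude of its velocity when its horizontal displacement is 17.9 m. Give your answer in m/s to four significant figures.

At x = 17.9 m, t = x/vₓ = 17.9/5.920 = 3.024 s.
Vertical velocity there: v_y = v_y0 − g t = 36.40 − 9.81 × 3.024 = 6.738 m/s.
Speed: √(vₓ² + v_y²) = √(5.920² + 6.738²) = 8.969 m/s.

8.969 m/s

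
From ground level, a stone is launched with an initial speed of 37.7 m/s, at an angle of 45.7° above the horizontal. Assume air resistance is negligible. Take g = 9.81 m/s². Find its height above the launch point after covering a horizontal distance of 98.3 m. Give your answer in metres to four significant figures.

vₓ = 37.70 cos 45.7° = 26.33 m/s; v_y0 = 37.70 sin 45.7° = 26.98 m/s.
At x = 98.3 m, t = x/vₓ = 98.3/26.33 = 3.733 s.
Height: y = v_y0 t − ½ g t² = 26.98 × 3.733 − 4.905 × 3.733² = 100.7 − 68.37 = 32.37 m.

32.37 m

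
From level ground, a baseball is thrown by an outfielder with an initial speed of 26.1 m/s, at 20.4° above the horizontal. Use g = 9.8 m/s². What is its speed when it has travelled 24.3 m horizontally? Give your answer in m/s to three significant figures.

Resolve: vₓ = 26.10 cos 20.4° = 24.46 m/s and v_y0 = 26.10 sin 20.4° = 9.098 m/s.
At x = 24.3 m, t = x/vₓ = 24.3/24.46 = 0.9933 s.
Vertical velocity there: v_y = v_y0 − g t = 9.098 − 9.80 × 0.9933 = −0.6369 m/s.
Speed: √(vₓ² + v_y²) = √(24.46² + 0.6369²) = 24.47 m/s.

24.5 m/s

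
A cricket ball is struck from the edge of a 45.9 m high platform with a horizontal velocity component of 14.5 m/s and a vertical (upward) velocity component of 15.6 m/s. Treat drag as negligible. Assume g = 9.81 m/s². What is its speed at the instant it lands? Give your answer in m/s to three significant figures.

36.8 m/s

With up positive and y = 0 at the ground: y(t) = 45.9 + (15.60) t − 4.905 t². Setting y = 0 and taking the positive root: t = [15.60 + √(15.60² + 2·9.81·45.9)] / 9.81 = (15.60 + 33.82) / 9.81 = 5.038 s.
Vertical velocity at impact: v_y = v_y0 − g t = 15.60 − 9.81 × 5.038 = −33.82 m/s.
Speed: |v| = √(vₓ² + v_y²) = √(14.50² + 33.82²) = 36.80 m/s.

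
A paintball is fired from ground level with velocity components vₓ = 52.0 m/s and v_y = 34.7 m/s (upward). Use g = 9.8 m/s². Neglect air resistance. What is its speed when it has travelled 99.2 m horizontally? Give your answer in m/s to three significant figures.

Time to reach x = 99.2 m: t = x/vₓ = 99.2/52.00 = 1.908 s.
Vertical velocity there: v_y = v_y0 − g t = 34.70 − 9.80 × 1.908 = 16.00 m/s.
Speed: √(vₓ² + v_y²) = √(52.00² + 16.00²) = 54.41 m/s.

54.4 m/s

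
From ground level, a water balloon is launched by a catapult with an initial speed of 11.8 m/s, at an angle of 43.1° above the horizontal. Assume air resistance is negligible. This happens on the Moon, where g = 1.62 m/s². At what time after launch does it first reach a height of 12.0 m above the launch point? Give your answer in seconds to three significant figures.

1.82 s

Components: vₓ = 11.80 cos 43.1° = 8.616 m/s, v_y0 = 11.80 sin 43.1° = 8.063 m/s.
Require v_y0 t − ½ g t² = 12.0, i.e. 0.8100 t² − 8.063 t + 12.0 = 0.
Quadratic formula: t = (8.063 ± √26.126) / 1.62 = (8.063 ± 5.111) / 1.62 → t = 1.822 s or 8.132 s.
The first (ascending) time is 1.822 s.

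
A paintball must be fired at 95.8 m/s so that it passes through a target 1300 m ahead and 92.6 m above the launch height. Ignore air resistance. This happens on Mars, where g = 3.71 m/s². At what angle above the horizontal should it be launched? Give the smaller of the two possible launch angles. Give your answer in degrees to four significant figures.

Trajectory: y = x tanθ − g x² (1 + tan²θ)/(2v₀²). With x = 1300, y = 92.6, v₀ = 95.8, g = 3.71:
341.6 tan²θ − 1300 tanθ + (434.2) = 0.
tanθ = [1300 ± √(1300² − 4 × 341.6 × (434.2))] / (2 × 341.6) = (1300 ± 1047) / 683.2, giving tanθ = 0.3700 or 3.436.
θ = 20.30° or 73.77°; the smaller is 20.30°.

20.30°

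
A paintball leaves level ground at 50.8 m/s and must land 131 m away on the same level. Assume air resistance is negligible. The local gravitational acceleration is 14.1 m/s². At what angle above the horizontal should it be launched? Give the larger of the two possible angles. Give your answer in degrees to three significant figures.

67.1°

Level-ground range R = v₀² sin(2θ)/g ⇒ sin(2θ) = gR/v₀² = 14.1 × 131 / 50.8² = 0.7158.
2θ = 45.70° or 180° − 45.70° = 134.3°, so θ = 22.85° or 67.15°.
The larger angle is 67.15°.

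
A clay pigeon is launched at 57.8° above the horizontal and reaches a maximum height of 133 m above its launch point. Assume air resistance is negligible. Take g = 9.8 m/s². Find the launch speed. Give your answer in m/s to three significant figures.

60.3 m/s

At the peak v_y = 0, so v_y0 = √(2gH) = √(2 × 9.80 × 133) = 51.06 m/s.
v_y0 = v₀ sin θ ⇒ v₀ = 51.06 / sin 57.8° = 60.34 m/s.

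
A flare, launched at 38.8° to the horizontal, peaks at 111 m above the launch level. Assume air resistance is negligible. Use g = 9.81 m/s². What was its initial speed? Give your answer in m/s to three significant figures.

At the peak v_y = 0, so v_y0 = √(2gH) = √(2 × 9.81 × 111) = 46.67 m/s.
v_y0 = v₀ sin θ ⇒ v₀ = 46.67 / sin 38.8° = 74.48 m/s.

74.5 m/s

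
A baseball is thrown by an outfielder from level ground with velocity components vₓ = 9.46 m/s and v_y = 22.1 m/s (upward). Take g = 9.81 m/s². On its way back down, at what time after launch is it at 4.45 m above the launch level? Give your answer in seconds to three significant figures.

Set y = v_y0 t − ½ g t² = 4.45: 4.905 t² − 22.10 t + 4.45 = 0.
t = [22.10 ± √(22.10² − 2·9.81·4.45)] / 9.81 = (22.10 ± 20.03) / 9.81, so t = 0.2113 s or t = 4.294 s.
The descending-branch root is 4.294 s.

4.29 s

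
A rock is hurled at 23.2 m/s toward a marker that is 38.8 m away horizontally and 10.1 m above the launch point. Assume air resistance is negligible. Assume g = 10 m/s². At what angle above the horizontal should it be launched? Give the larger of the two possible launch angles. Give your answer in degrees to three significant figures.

Trajectory: y = x tanθ − g x² (1 + tan²θ)/(2v₀²). With x = 38.8, y = 10.1, v₀ = 23.2, g = 10.0:
13.98 tan²θ − 38.8 tanθ + (24.08) = 0.
tanθ = [38.8 ± √(38.8² − 4 × 13.98 × (24.08))] / (2 × 13.98) = (38.8 ± 12.58) / 27.97, giving tanθ = 0.9376 or 1.837.
θ = 43.16° or 61.44°; the larger is 61.44°.

61.4°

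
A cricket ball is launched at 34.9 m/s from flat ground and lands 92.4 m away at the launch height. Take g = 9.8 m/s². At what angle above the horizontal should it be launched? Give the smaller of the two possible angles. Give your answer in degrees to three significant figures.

24.0°

Level-ground range R = v₀² sin(2θ)/g ⇒ sin(2θ) = gR/v₀² = 9.80 × 92.4 / 34.9² = 0.7434.
2θ = 48.03° or 180° − 48.03° = 132.0°, so θ = 24.01° or 65.99°.
The smaller angle is 24.01°.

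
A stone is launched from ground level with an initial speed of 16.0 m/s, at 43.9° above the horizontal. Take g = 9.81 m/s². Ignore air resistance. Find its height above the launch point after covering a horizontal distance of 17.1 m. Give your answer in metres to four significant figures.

5.665 m

Resolve: vₓ = 16.00 cos 43.9° = 11.53 m/s and v_y0 = 16.00 sin 43.9° = 11.09 m/s.
x = vₓ t ⇒ t = 17.1/11.53 = 1.483 s.
Height: y = v_y0 t − ½ g t² = 11.09 × 1.483 − 4.905 × 1.483² = 16.46 − 10.79 = 5.665 m.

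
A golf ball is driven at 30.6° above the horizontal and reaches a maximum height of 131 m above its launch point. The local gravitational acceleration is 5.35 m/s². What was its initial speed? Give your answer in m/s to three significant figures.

73.5 m/s

At the peak v_y = 0, so v_y0 = √(2gH) = √(2 × 5.35 × 131) = 37.44 m/s.
v_y0 = v₀ sin θ ⇒ v₀ = 37.44 / sin 30.6° = 73.55 m/s.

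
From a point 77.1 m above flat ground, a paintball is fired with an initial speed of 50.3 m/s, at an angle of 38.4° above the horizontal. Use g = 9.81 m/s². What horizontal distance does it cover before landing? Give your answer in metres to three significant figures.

Resolve: vₓ = 50.30 cos 38.4° = 39.42 m/s and v_y0 = 50.30 sin 38.4° = 31.24 m/s.
Vertical motion (up positive, ground at y = 0): 4.905 t² − (31.24) t − 77.1 = 0, so t = (31.24 + √(31.24² + 2·9.81·77.1)) / 9.81 = (31.24 + 49.89) / 9.81 = 8.270 s.
Horizontal distance: R = vₓ t = 39.42 × 8.270 = 326.0 m.

326 m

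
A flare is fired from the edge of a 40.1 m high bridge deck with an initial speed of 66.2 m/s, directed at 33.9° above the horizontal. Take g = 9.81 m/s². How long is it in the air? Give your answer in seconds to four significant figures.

8.490 s

Resolve: vₓ = 66.20 cos 33.9° = 54.95 m/s and v_y0 = 66.20 sin 33.9° = 36.92 m/s.
Vertical motion (up positive, ground at y = 0): 4.905 t² − (36.92) t − 40.1 = 0, so t = (36.92 + √(36.92² + 2·9.81·40.1)) / 9.81 = (36.92 + 46.37) / 9.81 = 8.490 s.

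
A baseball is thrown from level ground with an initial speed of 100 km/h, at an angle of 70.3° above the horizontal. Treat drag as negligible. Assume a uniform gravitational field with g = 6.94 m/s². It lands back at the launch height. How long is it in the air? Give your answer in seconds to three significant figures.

Convert: 100 km/h = 100/3.6 = 27.78 m/s.
vₓ = 27.78 cos 70.3° = 9.364 m/s; v_y0 = 27.78 sin 70.3° = 26.15 m/s.
Landing at launch height ⇒ T = 2 v_y0 / g = 2 × 26.15 / 6.94 = 7.537 s.

7.54 s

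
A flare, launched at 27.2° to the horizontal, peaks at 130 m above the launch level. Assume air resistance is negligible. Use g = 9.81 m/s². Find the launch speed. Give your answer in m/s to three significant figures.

At the peak v_y = 0, so v_y0 = √(2gH) = √(2 × 9.81 × 130) = 50.50 m/s.
v_y0 = v₀ sin θ ⇒ v₀ = 50.50 / sin 27.2° = 110.5 m/s.

110 m/s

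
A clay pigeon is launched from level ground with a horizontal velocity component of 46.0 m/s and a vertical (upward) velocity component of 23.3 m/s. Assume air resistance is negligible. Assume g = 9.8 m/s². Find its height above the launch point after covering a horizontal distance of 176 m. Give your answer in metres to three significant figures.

17.4 m

Time to reach x = 176 m: t = x/vₓ = 176/46.00 = 3.826 s.
Height: y = v_y0 t − ½ g t² = 23.30 × 3.826 − 4.900 × 3.826² = 89.15 − 71.73 = 17.42 m.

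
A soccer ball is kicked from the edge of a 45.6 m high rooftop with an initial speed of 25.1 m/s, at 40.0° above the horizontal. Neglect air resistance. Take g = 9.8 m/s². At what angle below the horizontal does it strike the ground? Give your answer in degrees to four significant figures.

Horizontal component vₓ = 25.10 cos 40.0° = 19.23 m/s; vertical v_y0 = 25.10 sin 40.0° = 16.13 m/s.
With up positive and y = 0 at the ground: y(t) = 45.6 + (16.13) t − 4.900 t². Setting y = 0 and taking the positive root: t = [16.13 + √(16.13² + 2·9.80·45.6)] / 9.80 = (16.13 + 33.97) / 9.80 = 5.113 s.
At impact: v_y = v_y0 − g t = −33.97 m/s; vₓ = 19.23 m/s.
Angle below horizontal: arctan(|v_y|/vₓ) = arctan(33.97/19.23) = 60.49°.

60.49°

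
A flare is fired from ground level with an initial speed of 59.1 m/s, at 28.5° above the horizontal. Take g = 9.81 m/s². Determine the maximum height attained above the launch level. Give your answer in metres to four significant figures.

40.53 m

Horizontal component vₓ = 59.10 cos 28.5° = 51.94 m/s; vertical v_y0 = 59.10 sin 28.5° = 28.20 m/s.
At the apex v_y = 0, so H = v_y0²/(2g) = 28.20²/19.62 = 40.53 m.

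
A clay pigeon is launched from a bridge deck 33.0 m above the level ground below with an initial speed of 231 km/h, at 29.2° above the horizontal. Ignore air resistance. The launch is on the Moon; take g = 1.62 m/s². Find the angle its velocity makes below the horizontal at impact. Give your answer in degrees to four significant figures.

Convert: 231 km/h = 231/3.6 = 64.17 m/s.
Components: vₓ = 64.17 cos 29.2° = 56.01 m/s, v_y0 = 64.17 sin 29.2° = 31.30 m/s.
Vertical motion (up positive, ground at y = 0): 0.8100 t² − (31.30) t − 33.0 = 0, so t = (31.30 + √(31.30² + 2·1.62·33.0)) / 1.62 = (31.30 + 32.97) / 1.62 = 39.67 s.
At impact: v_y = v_y0 − g t = −32.97 m/s; vₓ = 56.01 m/s.
Angle below horizontal: arctan(|v_y|/vₓ) = arctan(32.97/56.01) = 30.48°.

30.48°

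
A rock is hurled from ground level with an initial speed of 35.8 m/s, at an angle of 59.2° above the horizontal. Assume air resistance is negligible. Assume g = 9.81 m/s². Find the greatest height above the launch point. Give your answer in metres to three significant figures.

Resolve: vₓ = 35.80 cos 59.2° = 18.33 m/s and v_y0 = 35.80 sin 59.2° = 30.75 m/s.
Peak height H = v_y0² / (2g) = 945.61 / 19.62 = 48.20 m.

48.2 m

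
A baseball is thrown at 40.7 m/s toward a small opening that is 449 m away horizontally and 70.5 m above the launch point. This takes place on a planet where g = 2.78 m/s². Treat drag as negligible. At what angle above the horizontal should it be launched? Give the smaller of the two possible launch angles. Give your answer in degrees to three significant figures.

36.5°

Trajectory: y = x tanθ − g x² (1 + tan²θ)/(2v₀²). With x = 449, y = 70.5, v₀ = 40.7, g = 2.78:
169.2 tan²θ − 449 tanθ + (239.7) = 0.
tanθ = [449 ± √(449² − 4 × 169.2 × (239.7))] / (2 × 169.2) = (449 ± 198.6) / 338.3, giving tanθ = 0.7402 or 1.914.
θ = 36.51° or 62.41°; the smaller is 36.51°.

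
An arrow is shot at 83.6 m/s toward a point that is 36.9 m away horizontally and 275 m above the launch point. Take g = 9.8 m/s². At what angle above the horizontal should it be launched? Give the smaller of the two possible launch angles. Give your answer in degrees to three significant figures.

84.4°

Trajectory: y = x tanθ − g x² (1 + tan²θ)/(2v₀²). With x = 36.9, y = 275, v₀ = 83.6, g = 9.80:
0.9546 tan²θ − 36.9 tanθ + (276.0) = 0.
tanθ = [36.9 ± √(36.9² − 4 × 0.9546 × (276.0))] / (2 × 0.9546) = (36.9 ± 17.55) / 1.909, giving tanθ = 10.14 or 28.52.
θ = 84.37° or 87.99°; the smaller is 84.37°.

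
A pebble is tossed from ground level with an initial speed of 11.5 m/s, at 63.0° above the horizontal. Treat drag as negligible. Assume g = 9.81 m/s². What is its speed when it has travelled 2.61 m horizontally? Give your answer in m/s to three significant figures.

7.47 m/s

vₓ = 11.50 cos 63.0° = 5.221 m/s; v_y0 = 11.50 sin 63.0° = 10.25 m/s.
At x = 2.61 m, t = x/vₓ = 2.61/5.221 = 0.4999 s.
Vertical velocity there: v_y = v_y0 − g t = 10.25 − 9.81 × 0.4999 = 5.342 m/s.
Speed: √(vₓ² + v_y²) = √(5.221² + 5.342²) = 7.470 m/s.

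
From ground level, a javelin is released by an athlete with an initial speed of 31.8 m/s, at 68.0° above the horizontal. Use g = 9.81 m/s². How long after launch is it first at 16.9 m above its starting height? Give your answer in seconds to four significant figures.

Resolve: vₓ = 31.80 cos 68.0° = 11.91 m/s and v_y0 = 31.80 sin 68.0° = 29.48 m/s.
Require v_y0 t − ½ g t² = 16.9, i.e. 4.905 t² − 29.48 t + 16.9 = 0.
Quadratic formula: t = (29.48 ± √537.75) / 9.81 = (29.48 ± 23.19) / 9.81 → t = 0.6417 s or 5.369 s.
The first (ascending) time is 0.6417 s.

0.6417 s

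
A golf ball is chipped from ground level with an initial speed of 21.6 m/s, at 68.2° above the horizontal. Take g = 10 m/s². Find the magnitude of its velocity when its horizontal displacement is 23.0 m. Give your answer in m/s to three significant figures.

Components: vₓ = 21.60 cos 68.2° = 8.022 m/s, v_y0 = 21.60 sin 68.2° = 20.06 m/s.
Time to reach x = 23.0 m: t = x/vₓ = 23.0/8.022 = 2.867 s.
Vertical velocity there: v_y = v_y0 − g t = 20.06 − 10.0 × 2.867 = −8.617 m/s.
Speed: √(vₓ² + v_y²) = √(8.022² + 8.617²) = 11.77 m/s.

11.8 m/s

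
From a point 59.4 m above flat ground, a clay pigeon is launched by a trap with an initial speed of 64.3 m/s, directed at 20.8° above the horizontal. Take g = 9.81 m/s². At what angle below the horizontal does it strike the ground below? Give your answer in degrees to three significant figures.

34.3°

Components: vₓ = 64.30 cos 20.8° = 60.11 m/s, v_y0 = 64.30 sin 20.8° = 22.83 m/s.
Vertical motion (up positive, ground at y = 0): 4.905 t² − (22.83) t − 59.4 = 0, so t = (22.83 + √(22.83² + 2·9.81·59.4)) / 9.81 = (22.83 + 41.07) / 9.81 = 6.514 s.
At impact: v_y = v_y0 − g t = −41.07 m/s; vₓ = 60.11 m/s.
Angle below horizontal: arctan(|v_y|/vₓ) = arctan(41.07/60.11) = 34.34°.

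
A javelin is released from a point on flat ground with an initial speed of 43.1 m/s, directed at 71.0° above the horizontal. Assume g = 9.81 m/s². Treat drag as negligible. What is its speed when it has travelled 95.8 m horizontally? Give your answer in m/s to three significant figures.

vₓ = 43.10 cos 71.0° = 14.03 m/s; v_y0 = 43.10 sin 71.0° = 40.75 m/s.
Time to reach x = 95.8 m: t = x/vₓ = 95.8/14.03 = 6.827 s.
Vertical velocity there: v_y = v_y0 − g t = 40.75 − 9.81 × 6.827 = −26.22 m/s.
Speed: √(vₓ² + v_y²) = √(14.03² + 26.22²) = 29.74 m/s.

29.7 m/s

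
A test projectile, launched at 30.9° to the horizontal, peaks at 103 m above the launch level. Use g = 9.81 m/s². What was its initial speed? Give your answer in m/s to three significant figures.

87.5 m/s

At the peak v_y = 0, so v_y0 = √(2gH) = √(2 × 9.81 × 103) = 44.95 m/s.
v_y0 = v₀ sin θ ⇒ v₀ = 44.95 / sin 30.9° = 87.54 m/s.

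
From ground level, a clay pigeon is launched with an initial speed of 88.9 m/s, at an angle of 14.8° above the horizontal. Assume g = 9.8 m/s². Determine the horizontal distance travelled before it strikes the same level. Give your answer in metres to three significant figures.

vₓ = 88.90 cos 14.8° = 85.95 m/s; v_y0 = 88.90 sin 14.8° = 22.71 m/s.
Flight time T = 2 v_y0 / g = 4.635 s.
Range: R = vₓ T = 85.95 × 4.635 = 398.3 m.

398 m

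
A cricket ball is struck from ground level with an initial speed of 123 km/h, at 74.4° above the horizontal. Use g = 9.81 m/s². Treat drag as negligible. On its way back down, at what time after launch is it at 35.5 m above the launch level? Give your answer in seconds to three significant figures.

5.36 s

Convert: 123 km/h = 123/3.6 = 34.17 m/s.
Components: vₓ = 34.17 cos 74.4° = 9.188 m/s, v_y0 = 34.17 sin 74.4° = 32.91 m/s.
Height y(t) = 32.91 t − 4.905 t² = 35.5 gives 4.905 t² − 32.91 t + 35.5 = 0.
Quadratic formula: t = (32.91 ± √386.43) / 9.81 = (32.91 ± 19.66) / 9.81 → t = 1.351 s or 5.358 s.
The descending-branch root is 5.358 s.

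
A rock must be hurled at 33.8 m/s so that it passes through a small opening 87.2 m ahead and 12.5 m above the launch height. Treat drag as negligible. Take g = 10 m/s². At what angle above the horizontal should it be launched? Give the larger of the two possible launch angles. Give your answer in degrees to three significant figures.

62.2°

Trajectory: y = x tanθ − g x² (1 + tan²θ)/(2v₀²). With x = 87.2, y = 12.5, v₀ = 33.8, g = 10.0:
33.28 tan²θ − 87.2 tanθ + (45.78) = 0.
tanθ = [87.2 ± √(87.2² − 4 × 33.28 × (45.78))] / (2 × 33.28) = (87.2 ± 38.86) / 66.56, giving tanθ = 0.7263 or 1.894.
θ = 35.99° or 62.17°; the larger is 62.17°.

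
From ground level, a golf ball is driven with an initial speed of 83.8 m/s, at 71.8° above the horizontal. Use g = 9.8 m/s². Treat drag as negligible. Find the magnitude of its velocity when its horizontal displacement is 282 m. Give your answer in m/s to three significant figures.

Resolve: vₓ = 83.80 cos 71.8° = 26.17 m/s and v_y0 = 83.80 sin 71.8° = 79.61 m/s.
Time to reach x = 282 m: t = x/vₓ = 282/26.17 = 10.77 s.
Vertical velocity there: v_y = v_y0 − g t = 79.61 − 9.80 × 10.77 = −25.98 m/s.
Speed: √(vₓ² + v_y²) = √(26.17² + 25.98²) = 36.88 m/s.

36.9 m/s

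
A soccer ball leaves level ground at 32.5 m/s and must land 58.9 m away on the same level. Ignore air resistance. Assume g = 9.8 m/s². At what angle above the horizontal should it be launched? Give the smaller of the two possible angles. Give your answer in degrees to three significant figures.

R = v₀² sin 2θ / g gives sin 2θ = gR/v₀² = 9.80·58.9/32.5² = 0.5465.
2θ = 33.13° or 180° − 33.13° = 146.9°, so θ = 16.56° or 73.44°.
The smaller angle is 16.56°.

16.6°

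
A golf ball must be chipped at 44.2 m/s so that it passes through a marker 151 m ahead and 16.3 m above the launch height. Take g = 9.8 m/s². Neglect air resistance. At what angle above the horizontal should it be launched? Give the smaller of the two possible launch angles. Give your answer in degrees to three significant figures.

Trajectory: y = x tanθ − g x² (1 + tan²θ)/(2v₀²). With x = 151, y = 16.3, v₀ = 44.2, g = 9.80:
57.19 tan²θ − 151 tanθ + (73.49) = 0.
tanθ = [151 ± √(151² − 4 × 57.19 × (73.49))] / (2 × 57.19) = (151 ± 77.40) / 114.4, giving tanθ = 0.6435 or 1.997.
θ = 32.76° or 63.40°; the smaller is 32.76°.

32.8°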